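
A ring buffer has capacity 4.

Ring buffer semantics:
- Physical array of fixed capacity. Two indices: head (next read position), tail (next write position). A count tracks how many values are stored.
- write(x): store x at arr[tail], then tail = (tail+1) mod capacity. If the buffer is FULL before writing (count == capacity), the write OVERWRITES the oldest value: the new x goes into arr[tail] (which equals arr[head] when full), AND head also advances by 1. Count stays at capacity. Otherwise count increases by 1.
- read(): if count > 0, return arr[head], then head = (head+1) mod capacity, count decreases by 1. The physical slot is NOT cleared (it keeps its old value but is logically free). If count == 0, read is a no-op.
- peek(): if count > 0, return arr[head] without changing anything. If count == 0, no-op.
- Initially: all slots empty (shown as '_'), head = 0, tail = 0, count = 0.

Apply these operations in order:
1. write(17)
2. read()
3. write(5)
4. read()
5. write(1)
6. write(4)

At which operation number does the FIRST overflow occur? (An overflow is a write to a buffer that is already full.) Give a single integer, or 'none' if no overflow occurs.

Answer: none

Derivation:
After op 1 (write(17)): arr=[17 _ _ _] head=0 tail=1 count=1
After op 2 (read()): arr=[17 _ _ _] head=1 tail=1 count=0
After op 3 (write(5)): arr=[17 5 _ _] head=1 tail=2 count=1
After op 4 (read()): arr=[17 5 _ _] head=2 tail=2 count=0
After op 5 (write(1)): arr=[17 5 1 _] head=2 tail=3 count=1
After op 6 (write(4)): arr=[17 5 1 4] head=2 tail=0 count=2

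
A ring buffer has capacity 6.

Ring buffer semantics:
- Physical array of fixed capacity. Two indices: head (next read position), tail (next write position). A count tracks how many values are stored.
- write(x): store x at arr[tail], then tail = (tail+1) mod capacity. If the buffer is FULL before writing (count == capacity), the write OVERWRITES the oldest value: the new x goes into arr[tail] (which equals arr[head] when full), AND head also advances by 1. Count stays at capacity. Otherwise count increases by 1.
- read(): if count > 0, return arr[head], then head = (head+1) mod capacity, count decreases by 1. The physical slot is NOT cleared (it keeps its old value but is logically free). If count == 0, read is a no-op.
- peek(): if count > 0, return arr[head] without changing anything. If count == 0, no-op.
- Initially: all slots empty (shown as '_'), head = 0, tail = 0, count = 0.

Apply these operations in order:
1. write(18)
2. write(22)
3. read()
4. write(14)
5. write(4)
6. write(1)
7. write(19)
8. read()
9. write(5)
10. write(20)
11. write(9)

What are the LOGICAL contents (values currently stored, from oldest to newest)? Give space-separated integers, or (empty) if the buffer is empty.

After op 1 (write(18)): arr=[18 _ _ _ _ _] head=0 tail=1 count=1
After op 2 (write(22)): arr=[18 22 _ _ _ _] head=0 tail=2 count=2
After op 3 (read()): arr=[18 22 _ _ _ _] head=1 tail=2 count=1
After op 4 (write(14)): arr=[18 22 14 _ _ _] head=1 tail=3 count=2
After op 5 (write(4)): arr=[18 22 14 4 _ _] head=1 tail=4 count=3
After op 6 (write(1)): arr=[18 22 14 4 1 _] head=1 tail=5 count=4
After op 7 (write(19)): arr=[18 22 14 4 1 19] head=1 tail=0 count=5
After op 8 (read()): arr=[18 22 14 4 1 19] head=2 tail=0 count=4
After op 9 (write(5)): arr=[5 22 14 4 1 19] head=2 tail=1 count=5
After op 10 (write(20)): arr=[5 20 14 4 1 19] head=2 tail=2 count=6
After op 11 (write(9)): arr=[5 20 9 4 1 19] head=3 tail=3 count=6

Answer: 4 1 19 5 20 9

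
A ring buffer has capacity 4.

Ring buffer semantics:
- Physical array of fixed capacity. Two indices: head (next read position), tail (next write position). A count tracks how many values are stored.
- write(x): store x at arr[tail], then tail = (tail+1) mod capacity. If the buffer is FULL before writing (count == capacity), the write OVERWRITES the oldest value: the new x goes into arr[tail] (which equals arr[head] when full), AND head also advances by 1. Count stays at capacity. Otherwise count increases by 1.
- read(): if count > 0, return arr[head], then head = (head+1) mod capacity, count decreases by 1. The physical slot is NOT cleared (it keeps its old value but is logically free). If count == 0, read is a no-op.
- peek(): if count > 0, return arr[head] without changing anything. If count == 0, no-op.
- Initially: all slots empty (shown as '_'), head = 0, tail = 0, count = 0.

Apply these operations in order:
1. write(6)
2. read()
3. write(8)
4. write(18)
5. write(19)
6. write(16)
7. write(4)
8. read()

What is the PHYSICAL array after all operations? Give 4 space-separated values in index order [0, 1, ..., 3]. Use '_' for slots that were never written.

After op 1 (write(6)): arr=[6 _ _ _] head=0 tail=1 count=1
After op 2 (read()): arr=[6 _ _ _] head=1 tail=1 count=0
After op 3 (write(8)): arr=[6 8 _ _] head=1 tail=2 count=1
After op 4 (write(18)): arr=[6 8 18 _] head=1 tail=3 count=2
After op 5 (write(19)): arr=[6 8 18 19] head=1 tail=0 count=3
After op 6 (write(16)): arr=[16 8 18 19] head=1 tail=1 count=4
After op 7 (write(4)): arr=[16 4 18 19] head=2 tail=2 count=4
After op 8 (read()): arr=[16 4 18 19] head=3 tail=2 count=3

Answer: 16 4 18 19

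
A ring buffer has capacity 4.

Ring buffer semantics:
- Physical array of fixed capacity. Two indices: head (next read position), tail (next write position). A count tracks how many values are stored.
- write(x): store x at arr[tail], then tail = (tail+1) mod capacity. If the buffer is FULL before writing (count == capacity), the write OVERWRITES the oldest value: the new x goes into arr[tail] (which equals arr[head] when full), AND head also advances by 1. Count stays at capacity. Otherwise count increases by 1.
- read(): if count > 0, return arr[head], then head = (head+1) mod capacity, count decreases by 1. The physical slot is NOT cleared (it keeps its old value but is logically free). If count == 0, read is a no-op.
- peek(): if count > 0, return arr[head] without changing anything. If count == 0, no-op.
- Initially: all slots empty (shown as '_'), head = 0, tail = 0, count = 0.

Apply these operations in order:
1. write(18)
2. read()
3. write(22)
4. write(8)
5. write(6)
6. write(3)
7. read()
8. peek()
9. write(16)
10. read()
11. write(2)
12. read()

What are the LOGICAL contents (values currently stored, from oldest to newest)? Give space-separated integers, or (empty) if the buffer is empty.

Answer: 3 16 2

Derivation:
After op 1 (write(18)): arr=[18 _ _ _] head=0 tail=1 count=1
After op 2 (read()): arr=[18 _ _ _] head=1 tail=1 count=0
After op 3 (write(22)): arr=[18 22 _ _] head=1 tail=2 count=1
After op 4 (write(8)): arr=[18 22 8 _] head=1 tail=3 count=2
After op 5 (write(6)): arr=[18 22 8 6] head=1 tail=0 count=3
After op 6 (write(3)): arr=[3 22 8 6] head=1 tail=1 count=4
After op 7 (read()): arr=[3 22 8 6] head=2 tail=1 count=3
After op 8 (peek()): arr=[3 22 8 6] head=2 tail=1 count=3
After op 9 (write(16)): arr=[3 16 8 6] head=2 tail=2 count=4
After op 10 (read()): arr=[3 16 8 6] head=3 tail=2 count=3
After op 11 (write(2)): arr=[3 16 2 6] head=3 tail=3 count=4
After op 12 (read()): arr=[3 16 2 6] head=0 tail=3 count=3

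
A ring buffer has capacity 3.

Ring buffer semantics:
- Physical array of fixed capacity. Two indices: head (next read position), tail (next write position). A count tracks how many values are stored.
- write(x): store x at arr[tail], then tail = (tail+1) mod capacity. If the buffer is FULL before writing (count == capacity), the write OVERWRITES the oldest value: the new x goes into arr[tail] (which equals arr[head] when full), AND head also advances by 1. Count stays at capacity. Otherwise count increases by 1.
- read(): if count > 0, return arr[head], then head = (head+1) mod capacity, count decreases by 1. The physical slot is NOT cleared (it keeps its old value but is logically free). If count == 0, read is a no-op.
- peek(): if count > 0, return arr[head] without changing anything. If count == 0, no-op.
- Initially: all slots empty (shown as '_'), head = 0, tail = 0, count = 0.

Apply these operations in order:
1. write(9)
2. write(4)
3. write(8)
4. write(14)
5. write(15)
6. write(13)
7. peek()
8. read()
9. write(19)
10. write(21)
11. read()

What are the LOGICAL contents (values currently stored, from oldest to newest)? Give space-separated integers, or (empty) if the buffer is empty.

Answer: 19 21

Derivation:
After op 1 (write(9)): arr=[9 _ _] head=0 tail=1 count=1
After op 2 (write(4)): arr=[9 4 _] head=0 tail=2 count=2
After op 3 (write(8)): arr=[9 4 8] head=0 tail=0 count=3
After op 4 (write(14)): arr=[14 4 8] head=1 tail=1 count=3
After op 5 (write(15)): arr=[14 15 8] head=2 tail=2 count=3
After op 6 (write(13)): arr=[14 15 13] head=0 tail=0 count=3
After op 7 (peek()): arr=[14 15 13] head=0 tail=0 count=3
After op 8 (read()): arr=[14 15 13] head=1 tail=0 count=2
After op 9 (write(19)): arr=[19 15 13] head=1 tail=1 count=3
After op 10 (write(21)): arr=[19 21 13] head=2 tail=2 count=3
After op 11 (read()): arr=[19 21 13] head=0 tail=2 count=2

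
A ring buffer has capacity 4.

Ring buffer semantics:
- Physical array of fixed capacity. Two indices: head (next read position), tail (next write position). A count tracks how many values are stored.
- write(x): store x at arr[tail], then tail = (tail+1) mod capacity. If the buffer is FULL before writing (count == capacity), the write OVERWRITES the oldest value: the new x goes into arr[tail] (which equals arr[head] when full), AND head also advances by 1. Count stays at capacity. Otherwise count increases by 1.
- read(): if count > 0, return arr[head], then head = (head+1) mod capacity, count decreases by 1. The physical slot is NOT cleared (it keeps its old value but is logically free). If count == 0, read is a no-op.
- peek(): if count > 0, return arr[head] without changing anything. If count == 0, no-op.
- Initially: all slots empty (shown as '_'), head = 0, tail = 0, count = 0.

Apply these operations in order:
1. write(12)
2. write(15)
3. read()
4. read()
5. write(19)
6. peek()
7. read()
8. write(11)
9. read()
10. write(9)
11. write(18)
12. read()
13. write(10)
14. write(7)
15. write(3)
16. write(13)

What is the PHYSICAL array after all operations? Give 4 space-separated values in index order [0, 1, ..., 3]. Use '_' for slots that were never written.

Answer: 3 13 10 7

Derivation:
After op 1 (write(12)): arr=[12 _ _ _] head=0 tail=1 count=1
After op 2 (write(15)): arr=[12 15 _ _] head=0 tail=2 count=2
After op 3 (read()): arr=[12 15 _ _] head=1 tail=2 count=1
After op 4 (read()): arr=[12 15 _ _] head=2 tail=2 count=0
After op 5 (write(19)): arr=[12 15 19 _] head=2 tail=3 count=1
After op 6 (peek()): arr=[12 15 19 _] head=2 tail=3 count=1
After op 7 (read()): arr=[12 15 19 _] head=3 tail=3 count=0
After op 8 (write(11)): arr=[12 15 19 11] head=3 tail=0 count=1
After op 9 (read()): arr=[12 15 19 11] head=0 tail=0 count=0
After op 10 (write(9)): arr=[9 15 19 11] head=0 tail=1 count=1
After op 11 (write(18)): arr=[9 18 19 11] head=0 tail=2 count=2
After op 12 (read()): arr=[9 18 19 11] head=1 tail=2 count=1
After op 13 (write(10)): arr=[9 18 10 11] head=1 tail=3 count=2
After op 14 (write(7)): arr=[9 18 10 7] head=1 tail=0 count=3
After op 15 (write(3)): arr=[3 18 10 7] head=1 tail=1 count=4
After op 16 (write(13)): arr=[3 13 10 7] head=2 tail=2 count=4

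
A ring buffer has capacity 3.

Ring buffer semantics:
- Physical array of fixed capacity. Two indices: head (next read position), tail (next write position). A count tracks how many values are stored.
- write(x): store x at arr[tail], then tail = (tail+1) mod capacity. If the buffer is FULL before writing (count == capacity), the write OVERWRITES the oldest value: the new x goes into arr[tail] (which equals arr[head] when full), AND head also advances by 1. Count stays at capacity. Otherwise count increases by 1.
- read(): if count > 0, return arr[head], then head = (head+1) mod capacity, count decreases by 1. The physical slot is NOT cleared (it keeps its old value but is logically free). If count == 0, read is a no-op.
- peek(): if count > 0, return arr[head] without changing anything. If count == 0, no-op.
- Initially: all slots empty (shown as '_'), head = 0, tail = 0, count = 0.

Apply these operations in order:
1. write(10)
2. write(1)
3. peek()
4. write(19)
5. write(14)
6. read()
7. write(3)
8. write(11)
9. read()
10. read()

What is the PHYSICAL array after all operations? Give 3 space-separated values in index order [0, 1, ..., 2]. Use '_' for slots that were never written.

After op 1 (write(10)): arr=[10 _ _] head=0 tail=1 count=1
After op 2 (write(1)): arr=[10 1 _] head=0 tail=2 count=2
After op 3 (peek()): arr=[10 1 _] head=0 tail=2 count=2
After op 4 (write(19)): arr=[10 1 19] head=0 tail=0 count=3
After op 5 (write(14)): arr=[14 1 19] head=1 tail=1 count=3
After op 6 (read()): arr=[14 1 19] head=2 tail=1 count=2
After op 7 (write(3)): arr=[14 3 19] head=2 tail=2 count=3
After op 8 (write(11)): arr=[14 3 11] head=0 tail=0 count=3
After op 9 (read()): arr=[14 3 11] head=1 tail=0 count=2
After op 10 (read()): arr=[14 3 11] head=2 tail=0 count=1

Answer: 14 3 11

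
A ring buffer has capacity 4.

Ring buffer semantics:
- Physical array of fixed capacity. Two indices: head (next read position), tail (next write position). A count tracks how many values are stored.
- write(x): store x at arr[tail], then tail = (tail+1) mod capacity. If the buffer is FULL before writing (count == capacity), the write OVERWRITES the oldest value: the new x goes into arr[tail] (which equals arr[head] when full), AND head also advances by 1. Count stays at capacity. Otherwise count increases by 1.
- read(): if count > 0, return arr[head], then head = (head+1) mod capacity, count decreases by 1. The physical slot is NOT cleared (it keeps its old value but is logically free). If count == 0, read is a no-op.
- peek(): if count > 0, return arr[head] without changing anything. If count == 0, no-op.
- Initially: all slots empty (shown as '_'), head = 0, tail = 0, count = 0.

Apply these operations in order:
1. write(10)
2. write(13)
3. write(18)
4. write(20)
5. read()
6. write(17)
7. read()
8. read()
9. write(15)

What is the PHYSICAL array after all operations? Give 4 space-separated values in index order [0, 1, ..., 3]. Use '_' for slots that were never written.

After op 1 (write(10)): arr=[10 _ _ _] head=0 tail=1 count=1
After op 2 (write(13)): arr=[10 13 _ _] head=0 tail=2 count=2
After op 3 (write(18)): arr=[10 13 18 _] head=0 tail=3 count=3
After op 4 (write(20)): arr=[10 13 18 20] head=0 tail=0 count=4
After op 5 (read()): arr=[10 13 18 20] head=1 tail=0 count=3
After op 6 (write(17)): arr=[17 13 18 20] head=1 tail=1 count=4
After op 7 (read()): arr=[17 13 18 20] head=2 tail=1 count=3
After op 8 (read()): arr=[17 13 18 20] head=3 tail=1 count=2
After op 9 (write(15)): arr=[17 15 18 20] head=3 tail=2 count=3

Answer: 17 15 18 20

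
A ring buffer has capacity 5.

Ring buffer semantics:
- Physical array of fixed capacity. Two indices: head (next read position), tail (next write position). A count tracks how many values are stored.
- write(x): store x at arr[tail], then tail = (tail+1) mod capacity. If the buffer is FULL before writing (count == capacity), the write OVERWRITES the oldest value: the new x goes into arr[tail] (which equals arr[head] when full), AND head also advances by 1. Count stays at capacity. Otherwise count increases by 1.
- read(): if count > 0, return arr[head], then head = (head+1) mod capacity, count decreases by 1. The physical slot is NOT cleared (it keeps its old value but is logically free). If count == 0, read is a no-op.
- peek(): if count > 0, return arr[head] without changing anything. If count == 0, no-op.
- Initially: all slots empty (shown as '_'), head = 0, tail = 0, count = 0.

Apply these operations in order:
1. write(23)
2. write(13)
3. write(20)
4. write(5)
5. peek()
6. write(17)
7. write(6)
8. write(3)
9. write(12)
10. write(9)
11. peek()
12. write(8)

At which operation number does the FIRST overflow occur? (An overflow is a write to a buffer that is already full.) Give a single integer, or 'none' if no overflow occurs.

After op 1 (write(23)): arr=[23 _ _ _ _] head=0 tail=1 count=1
After op 2 (write(13)): arr=[23 13 _ _ _] head=0 tail=2 count=2
After op 3 (write(20)): arr=[23 13 20 _ _] head=0 tail=3 count=3
After op 4 (write(5)): arr=[23 13 20 5 _] head=0 tail=4 count=4
After op 5 (peek()): arr=[23 13 20 5 _] head=0 tail=4 count=4
After op 6 (write(17)): arr=[23 13 20 5 17] head=0 tail=0 count=5
After op 7 (write(6)): arr=[6 13 20 5 17] head=1 tail=1 count=5
After op 8 (write(3)): arr=[6 3 20 5 17] head=2 tail=2 count=5
After op 9 (write(12)): arr=[6 3 12 5 17] head=3 tail=3 count=5
After op 10 (write(9)): arr=[6 3 12 9 17] head=4 tail=4 count=5
After op 11 (peek()): arr=[6 3 12 9 17] head=4 tail=4 count=5
After op 12 (write(8)): arr=[6 3 12 9 8] head=0 tail=0 count=5

Answer: 7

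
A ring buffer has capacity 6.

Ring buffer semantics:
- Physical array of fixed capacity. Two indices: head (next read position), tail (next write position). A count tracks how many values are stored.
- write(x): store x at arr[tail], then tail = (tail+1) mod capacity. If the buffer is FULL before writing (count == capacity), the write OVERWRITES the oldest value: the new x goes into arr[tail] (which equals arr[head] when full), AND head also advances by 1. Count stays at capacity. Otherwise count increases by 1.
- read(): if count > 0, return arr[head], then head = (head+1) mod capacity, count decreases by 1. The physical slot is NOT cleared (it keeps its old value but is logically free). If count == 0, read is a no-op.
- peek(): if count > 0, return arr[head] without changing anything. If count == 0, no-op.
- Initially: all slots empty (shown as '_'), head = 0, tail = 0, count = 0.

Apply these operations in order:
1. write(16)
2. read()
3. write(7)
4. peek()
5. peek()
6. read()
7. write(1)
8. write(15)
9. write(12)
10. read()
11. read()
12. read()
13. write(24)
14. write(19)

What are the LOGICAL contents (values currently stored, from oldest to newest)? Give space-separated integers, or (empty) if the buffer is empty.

Answer: 24 19

Derivation:
After op 1 (write(16)): arr=[16 _ _ _ _ _] head=0 tail=1 count=1
After op 2 (read()): arr=[16 _ _ _ _ _] head=1 tail=1 count=0
After op 3 (write(7)): arr=[16 7 _ _ _ _] head=1 tail=2 count=1
After op 4 (peek()): arr=[16 7 _ _ _ _] head=1 tail=2 count=1
After op 5 (peek()): arr=[16 7 _ _ _ _] head=1 tail=2 count=1
After op 6 (read()): arr=[16 7 _ _ _ _] head=2 tail=2 count=0
After op 7 (write(1)): arr=[16 7 1 _ _ _] head=2 tail=3 count=1
After op 8 (write(15)): arr=[16 7 1 15 _ _] head=2 tail=4 count=2
After op 9 (write(12)): arr=[16 7 1 15 12 _] head=2 tail=5 count=3
After op 10 (read()): arr=[16 7 1 15 12 _] head=3 tail=5 count=2
After op 11 (read()): arr=[16 7 1 15 12 _] head=4 tail=5 count=1
After op 12 (read()): arr=[16 7 1 15 12 _] head=5 tail=5 count=0
After op 13 (write(24)): arr=[16 7 1 15 12 24] head=5 tail=0 count=1
After op 14 (write(19)): arr=[19 7 1 15 12 24] head=5 tail=1 count=2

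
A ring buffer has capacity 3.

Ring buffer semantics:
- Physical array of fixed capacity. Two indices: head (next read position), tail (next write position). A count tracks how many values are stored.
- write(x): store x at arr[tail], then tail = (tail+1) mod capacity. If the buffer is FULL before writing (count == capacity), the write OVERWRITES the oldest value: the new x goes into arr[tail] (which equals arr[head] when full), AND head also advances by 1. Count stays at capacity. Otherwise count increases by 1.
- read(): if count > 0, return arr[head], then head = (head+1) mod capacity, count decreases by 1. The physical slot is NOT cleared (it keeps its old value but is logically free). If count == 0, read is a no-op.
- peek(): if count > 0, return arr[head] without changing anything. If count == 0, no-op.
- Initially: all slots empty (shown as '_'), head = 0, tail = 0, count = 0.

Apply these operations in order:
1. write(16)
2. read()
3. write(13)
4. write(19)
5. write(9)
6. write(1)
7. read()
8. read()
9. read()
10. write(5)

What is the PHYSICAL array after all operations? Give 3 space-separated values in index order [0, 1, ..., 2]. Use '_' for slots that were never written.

Answer: 9 1 5

Derivation:
After op 1 (write(16)): arr=[16 _ _] head=0 tail=1 count=1
After op 2 (read()): arr=[16 _ _] head=1 tail=1 count=0
After op 3 (write(13)): arr=[16 13 _] head=1 tail=2 count=1
After op 4 (write(19)): arr=[16 13 19] head=1 tail=0 count=2
After op 5 (write(9)): arr=[9 13 19] head=1 tail=1 count=3
After op 6 (write(1)): arr=[9 1 19] head=2 tail=2 count=3
After op 7 (read()): arr=[9 1 19] head=0 tail=2 count=2
After op 8 (read()): arr=[9 1 19] head=1 tail=2 count=1
After op 9 (read()): arr=[9 1 19] head=2 tail=2 count=0
After op 10 (write(5)): arr=[9 1 5] head=2 tail=0 count=1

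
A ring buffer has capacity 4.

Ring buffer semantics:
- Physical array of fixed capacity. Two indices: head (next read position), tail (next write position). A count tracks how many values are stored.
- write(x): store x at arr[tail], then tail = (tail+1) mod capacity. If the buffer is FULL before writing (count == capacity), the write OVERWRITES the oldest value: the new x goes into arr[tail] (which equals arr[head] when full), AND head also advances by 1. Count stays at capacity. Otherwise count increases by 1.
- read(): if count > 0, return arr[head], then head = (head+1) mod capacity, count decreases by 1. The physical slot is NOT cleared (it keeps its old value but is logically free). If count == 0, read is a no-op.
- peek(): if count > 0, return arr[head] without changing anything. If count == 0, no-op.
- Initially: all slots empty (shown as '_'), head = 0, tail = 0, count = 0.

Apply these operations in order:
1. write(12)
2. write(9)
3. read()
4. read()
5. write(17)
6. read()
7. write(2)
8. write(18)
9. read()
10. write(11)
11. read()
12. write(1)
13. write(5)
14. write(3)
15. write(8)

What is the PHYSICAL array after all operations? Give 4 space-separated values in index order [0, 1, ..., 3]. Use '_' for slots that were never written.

Answer: 3 8 1 5

Derivation:
After op 1 (write(12)): arr=[12 _ _ _] head=0 tail=1 count=1
After op 2 (write(9)): arr=[12 9 _ _] head=0 tail=2 count=2
After op 3 (read()): arr=[12 9 _ _] head=1 tail=2 count=1
After op 4 (read()): arr=[12 9 _ _] head=2 tail=2 count=0
After op 5 (write(17)): arr=[12 9 17 _] head=2 tail=3 count=1
After op 6 (read()): arr=[12 9 17 _] head=3 tail=3 count=0
After op 7 (write(2)): arr=[12 9 17 2] head=3 tail=0 count=1
After op 8 (write(18)): arr=[18 9 17 2] head=3 tail=1 count=2
After op 9 (read()): arr=[18 9 17 2] head=0 tail=1 count=1
After op 10 (write(11)): arr=[18 11 17 2] head=0 tail=2 count=2
After op 11 (read()): arr=[18 11 17 2] head=1 tail=2 count=1
After op 12 (write(1)): arr=[18 11 1 2] head=1 tail=3 count=2
After op 13 (write(5)): arr=[18 11 1 5] head=1 tail=0 count=3
After op 14 (write(3)): arr=[3 11 1 5] head=1 tail=1 count=4
After op 15 (write(8)): arr=[3 8 1 5] head=2 tail=2 count=4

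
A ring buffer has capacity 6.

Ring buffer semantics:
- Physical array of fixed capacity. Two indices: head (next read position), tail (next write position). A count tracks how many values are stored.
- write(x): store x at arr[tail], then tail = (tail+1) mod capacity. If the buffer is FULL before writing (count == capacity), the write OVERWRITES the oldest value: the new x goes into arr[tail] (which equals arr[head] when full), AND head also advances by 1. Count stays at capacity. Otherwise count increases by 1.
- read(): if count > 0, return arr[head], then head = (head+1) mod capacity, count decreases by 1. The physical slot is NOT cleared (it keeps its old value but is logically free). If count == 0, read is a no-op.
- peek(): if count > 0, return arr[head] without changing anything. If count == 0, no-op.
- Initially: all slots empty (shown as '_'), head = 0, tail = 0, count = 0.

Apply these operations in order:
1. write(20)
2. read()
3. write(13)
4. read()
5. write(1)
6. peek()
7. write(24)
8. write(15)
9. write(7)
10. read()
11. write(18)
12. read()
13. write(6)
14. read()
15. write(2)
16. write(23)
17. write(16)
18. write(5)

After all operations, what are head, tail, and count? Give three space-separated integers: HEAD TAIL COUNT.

Answer: 0 0 6

Derivation:
After op 1 (write(20)): arr=[20 _ _ _ _ _] head=0 tail=1 count=1
After op 2 (read()): arr=[20 _ _ _ _ _] head=1 tail=1 count=0
After op 3 (write(13)): arr=[20 13 _ _ _ _] head=1 tail=2 count=1
After op 4 (read()): arr=[20 13 _ _ _ _] head=2 tail=2 count=0
After op 5 (write(1)): arr=[20 13 1 _ _ _] head=2 tail=3 count=1
After op 6 (peek()): arr=[20 13 1 _ _ _] head=2 tail=3 count=1
After op 7 (write(24)): arr=[20 13 1 24 _ _] head=2 tail=4 count=2
After op 8 (write(15)): arr=[20 13 1 24 15 _] head=2 tail=5 count=3
After op 9 (write(7)): arr=[20 13 1 24 15 7] head=2 tail=0 count=4
After op 10 (read()): arr=[20 13 1 24 15 7] head=3 tail=0 count=3
After op 11 (write(18)): arr=[18 13 1 24 15 7] head=3 tail=1 count=4
After op 12 (read()): arr=[18 13 1 24 15 7] head=4 tail=1 count=3
After op 13 (write(6)): arr=[18 6 1 24 15 7] head=4 tail=2 count=4
After op 14 (read()): arr=[18 6 1 24 15 7] head=5 tail=2 count=3
After op 15 (write(2)): arr=[18 6 2 24 15 7] head=5 tail=3 count=4
After op 16 (write(23)): arr=[18 6 2 23 15 7] head=5 tail=4 count=5
After op 17 (write(16)): arr=[18 6 2 23 16 7] head=5 tail=5 count=6
After op 18 (write(5)): arr=[18 6 2 23 16 5] head=0 tail=0 count=6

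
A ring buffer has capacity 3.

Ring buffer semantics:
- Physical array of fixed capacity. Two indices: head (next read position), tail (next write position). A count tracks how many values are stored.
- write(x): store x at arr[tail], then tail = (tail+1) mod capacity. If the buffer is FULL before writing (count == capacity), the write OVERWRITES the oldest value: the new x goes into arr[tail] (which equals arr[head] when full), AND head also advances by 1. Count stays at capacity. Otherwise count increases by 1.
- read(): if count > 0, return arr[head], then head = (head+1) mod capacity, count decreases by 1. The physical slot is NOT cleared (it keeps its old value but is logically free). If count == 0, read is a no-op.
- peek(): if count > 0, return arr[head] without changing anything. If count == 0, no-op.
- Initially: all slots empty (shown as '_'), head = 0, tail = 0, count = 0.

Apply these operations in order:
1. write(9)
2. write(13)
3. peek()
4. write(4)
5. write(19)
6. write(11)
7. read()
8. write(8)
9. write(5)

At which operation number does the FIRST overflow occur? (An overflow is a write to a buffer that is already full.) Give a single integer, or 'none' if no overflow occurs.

Answer: 5

Derivation:
After op 1 (write(9)): arr=[9 _ _] head=0 tail=1 count=1
After op 2 (write(13)): arr=[9 13 _] head=0 tail=2 count=2
After op 3 (peek()): arr=[9 13 _] head=0 tail=2 count=2
After op 4 (write(4)): arr=[9 13 4] head=0 tail=0 count=3
After op 5 (write(19)): arr=[19 13 4] head=1 tail=1 count=3
After op 6 (write(11)): arr=[19 11 4] head=2 tail=2 count=3
After op 7 (read()): arr=[19 11 4] head=0 tail=2 count=2
After op 8 (write(8)): arr=[19 11 8] head=0 tail=0 count=3
After op 9 (write(5)): arr=[5 11 8] head=1 tail=1 count=3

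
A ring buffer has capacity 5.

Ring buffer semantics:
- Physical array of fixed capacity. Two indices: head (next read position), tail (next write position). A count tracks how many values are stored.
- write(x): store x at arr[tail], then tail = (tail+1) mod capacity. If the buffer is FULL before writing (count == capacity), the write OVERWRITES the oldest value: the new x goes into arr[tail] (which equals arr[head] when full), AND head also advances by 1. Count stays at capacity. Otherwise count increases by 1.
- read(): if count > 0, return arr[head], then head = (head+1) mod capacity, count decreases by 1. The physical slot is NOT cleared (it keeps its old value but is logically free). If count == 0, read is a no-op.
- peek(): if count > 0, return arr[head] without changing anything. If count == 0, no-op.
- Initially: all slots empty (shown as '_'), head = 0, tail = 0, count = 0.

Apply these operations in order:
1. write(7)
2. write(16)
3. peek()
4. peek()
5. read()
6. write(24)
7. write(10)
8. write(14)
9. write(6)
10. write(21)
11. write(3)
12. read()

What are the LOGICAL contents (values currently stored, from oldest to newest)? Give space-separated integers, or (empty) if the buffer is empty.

Answer: 14 6 21 3

Derivation:
After op 1 (write(7)): arr=[7 _ _ _ _] head=0 tail=1 count=1
After op 2 (write(16)): arr=[7 16 _ _ _] head=0 tail=2 count=2
After op 3 (peek()): arr=[7 16 _ _ _] head=0 tail=2 count=2
After op 4 (peek()): arr=[7 16 _ _ _] head=0 tail=2 count=2
After op 5 (read()): arr=[7 16 _ _ _] head=1 tail=2 count=1
After op 6 (write(24)): arr=[7 16 24 _ _] head=1 tail=3 count=2
After op 7 (write(10)): arr=[7 16 24 10 _] head=1 tail=4 count=3
After op 8 (write(14)): arr=[7 16 24 10 14] head=1 tail=0 count=4
After op 9 (write(6)): arr=[6 16 24 10 14] head=1 tail=1 count=5
After op 10 (write(21)): arr=[6 21 24 10 14] head=2 tail=2 count=5
After op 11 (write(3)): arr=[6 21 3 10 14] head=3 tail=3 count=5
After op 12 (read()): arr=[6 21 3 10 14] head=4 tail=3 count=4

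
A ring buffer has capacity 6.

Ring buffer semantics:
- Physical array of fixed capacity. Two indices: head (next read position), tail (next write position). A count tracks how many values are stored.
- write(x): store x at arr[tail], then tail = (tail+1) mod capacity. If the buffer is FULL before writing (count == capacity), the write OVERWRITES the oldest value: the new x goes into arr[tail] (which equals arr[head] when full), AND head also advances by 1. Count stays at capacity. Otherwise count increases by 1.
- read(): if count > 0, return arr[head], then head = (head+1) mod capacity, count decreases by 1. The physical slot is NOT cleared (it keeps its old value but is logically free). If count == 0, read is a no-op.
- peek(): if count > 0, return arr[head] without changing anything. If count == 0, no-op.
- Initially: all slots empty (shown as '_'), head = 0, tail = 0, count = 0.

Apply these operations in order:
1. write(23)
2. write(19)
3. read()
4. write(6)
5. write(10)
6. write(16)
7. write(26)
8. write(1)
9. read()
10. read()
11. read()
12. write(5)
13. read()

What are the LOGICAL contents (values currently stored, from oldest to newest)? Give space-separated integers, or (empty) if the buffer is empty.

After op 1 (write(23)): arr=[23 _ _ _ _ _] head=0 tail=1 count=1
After op 2 (write(19)): arr=[23 19 _ _ _ _] head=0 tail=2 count=2
After op 3 (read()): arr=[23 19 _ _ _ _] head=1 tail=2 count=1
After op 4 (write(6)): arr=[23 19 6 _ _ _] head=1 tail=3 count=2
After op 5 (write(10)): arr=[23 19 6 10 _ _] head=1 tail=4 count=3
After op 6 (write(16)): arr=[23 19 6 10 16 _] head=1 tail=5 count=4
After op 7 (write(26)): arr=[23 19 6 10 16 26] head=1 tail=0 count=5
After op 8 (write(1)): arr=[1 19 6 10 16 26] head=1 tail=1 count=6
After op 9 (read()): arr=[1 19 6 10 16 26] head=2 tail=1 count=5
After op 10 (read()): arr=[1 19 6 10 16 26] head=3 tail=1 count=4
After op 11 (read()): arr=[1 19 6 10 16 26] head=4 tail=1 count=3
After op 12 (write(5)): arr=[1 5 6 10 16 26] head=4 tail=2 count=4
After op 13 (read()): arr=[1 5 6 10 16 26] head=5 tail=2 count=3

Answer: 26 1 5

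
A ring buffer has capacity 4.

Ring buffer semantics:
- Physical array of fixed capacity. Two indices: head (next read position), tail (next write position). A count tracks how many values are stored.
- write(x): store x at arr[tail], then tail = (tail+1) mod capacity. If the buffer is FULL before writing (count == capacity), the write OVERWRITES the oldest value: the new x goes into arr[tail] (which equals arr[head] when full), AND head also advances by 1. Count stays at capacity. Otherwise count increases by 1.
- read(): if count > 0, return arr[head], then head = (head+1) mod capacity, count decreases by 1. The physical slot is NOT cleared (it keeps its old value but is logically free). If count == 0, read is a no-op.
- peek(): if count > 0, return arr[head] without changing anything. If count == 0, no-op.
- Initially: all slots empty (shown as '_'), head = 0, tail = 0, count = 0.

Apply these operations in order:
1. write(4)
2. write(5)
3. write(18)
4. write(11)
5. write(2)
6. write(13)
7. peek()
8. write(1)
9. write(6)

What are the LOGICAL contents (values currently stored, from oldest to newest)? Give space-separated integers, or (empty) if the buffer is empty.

After op 1 (write(4)): arr=[4 _ _ _] head=0 tail=1 count=1
After op 2 (write(5)): arr=[4 5 _ _] head=0 tail=2 count=2
After op 3 (write(18)): arr=[4 5 18 _] head=0 tail=3 count=3
After op 4 (write(11)): arr=[4 5 18 11] head=0 tail=0 count=4
After op 5 (write(2)): arr=[2 5 18 11] head=1 tail=1 count=4
After op 6 (write(13)): arr=[2 13 18 11] head=2 tail=2 count=4
After op 7 (peek()): arr=[2 13 18 11] head=2 tail=2 count=4
After op 8 (write(1)): arr=[2 13 1 11] head=3 tail=3 count=4
After op 9 (write(6)): arr=[2 13 1 6] head=0 tail=0 count=4

Answer: 2 13 1 6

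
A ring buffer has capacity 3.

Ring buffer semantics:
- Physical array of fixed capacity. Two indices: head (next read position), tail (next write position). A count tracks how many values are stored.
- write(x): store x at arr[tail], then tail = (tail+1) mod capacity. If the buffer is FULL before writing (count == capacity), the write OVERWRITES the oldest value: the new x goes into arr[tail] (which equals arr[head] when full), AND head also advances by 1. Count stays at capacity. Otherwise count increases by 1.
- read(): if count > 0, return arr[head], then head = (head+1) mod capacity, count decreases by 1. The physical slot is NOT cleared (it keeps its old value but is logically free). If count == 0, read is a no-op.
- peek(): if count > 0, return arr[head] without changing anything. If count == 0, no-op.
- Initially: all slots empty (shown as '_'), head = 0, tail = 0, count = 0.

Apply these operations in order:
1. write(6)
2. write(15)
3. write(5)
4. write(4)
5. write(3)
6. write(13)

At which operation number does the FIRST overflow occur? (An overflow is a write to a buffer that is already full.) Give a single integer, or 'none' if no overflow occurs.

After op 1 (write(6)): arr=[6 _ _] head=0 tail=1 count=1
After op 2 (write(15)): arr=[6 15 _] head=0 tail=2 count=2
After op 3 (write(5)): arr=[6 15 5] head=0 tail=0 count=3
After op 4 (write(4)): arr=[4 15 5] head=1 tail=1 count=3
After op 5 (write(3)): arr=[4 3 5] head=2 tail=2 count=3
After op 6 (write(13)): arr=[4 3 13] head=0 tail=0 count=3

Answer: 4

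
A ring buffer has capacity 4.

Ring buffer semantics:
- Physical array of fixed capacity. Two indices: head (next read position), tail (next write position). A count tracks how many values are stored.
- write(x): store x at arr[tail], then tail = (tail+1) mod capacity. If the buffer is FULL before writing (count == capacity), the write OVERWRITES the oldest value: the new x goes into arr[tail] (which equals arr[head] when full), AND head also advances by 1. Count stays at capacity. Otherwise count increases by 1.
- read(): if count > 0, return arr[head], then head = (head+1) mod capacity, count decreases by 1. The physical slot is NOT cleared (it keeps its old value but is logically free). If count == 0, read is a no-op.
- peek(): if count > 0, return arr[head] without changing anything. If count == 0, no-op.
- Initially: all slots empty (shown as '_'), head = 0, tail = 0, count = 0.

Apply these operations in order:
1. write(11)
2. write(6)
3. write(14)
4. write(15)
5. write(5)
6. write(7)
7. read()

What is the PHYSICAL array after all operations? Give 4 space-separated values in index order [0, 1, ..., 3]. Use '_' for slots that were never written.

After op 1 (write(11)): arr=[11 _ _ _] head=0 tail=1 count=1
After op 2 (write(6)): arr=[11 6 _ _] head=0 tail=2 count=2
After op 3 (write(14)): arr=[11 6 14 _] head=0 tail=3 count=3
After op 4 (write(15)): arr=[11 6 14 15] head=0 tail=0 count=4
After op 5 (write(5)): arr=[5 6 14 15] head=1 tail=1 count=4
After op 6 (write(7)): arr=[5 7 14 15] head=2 tail=2 count=4
After op 7 (read()): arr=[5 7 14 15] head=3 tail=2 count=3

Answer: 5 7 14 15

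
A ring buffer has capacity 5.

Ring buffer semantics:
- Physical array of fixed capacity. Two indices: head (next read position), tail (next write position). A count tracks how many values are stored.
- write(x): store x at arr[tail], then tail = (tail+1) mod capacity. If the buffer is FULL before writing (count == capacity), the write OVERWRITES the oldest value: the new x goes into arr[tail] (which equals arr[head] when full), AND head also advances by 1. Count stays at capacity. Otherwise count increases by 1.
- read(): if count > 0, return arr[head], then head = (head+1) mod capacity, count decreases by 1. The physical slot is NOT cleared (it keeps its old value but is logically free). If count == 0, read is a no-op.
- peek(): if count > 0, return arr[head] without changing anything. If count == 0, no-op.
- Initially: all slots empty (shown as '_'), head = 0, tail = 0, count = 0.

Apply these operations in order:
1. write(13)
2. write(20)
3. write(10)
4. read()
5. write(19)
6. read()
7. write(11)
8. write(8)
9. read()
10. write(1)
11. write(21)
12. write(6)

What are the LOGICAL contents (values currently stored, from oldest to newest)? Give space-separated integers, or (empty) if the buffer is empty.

Answer: 11 8 1 21 6

Derivation:
After op 1 (write(13)): arr=[13 _ _ _ _] head=0 tail=1 count=1
After op 2 (write(20)): arr=[13 20 _ _ _] head=0 tail=2 count=2
After op 3 (write(10)): arr=[13 20 10 _ _] head=0 tail=3 count=3
After op 4 (read()): arr=[13 20 10 _ _] head=1 tail=3 count=2
After op 5 (write(19)): arr=[13 20 10 19 _] head=1 tail=4 count=3
After op 6 (read()): arr=[13 20 10 19 _] head=2 tail=4 count=2
After op 7 (write(11)): arr=[13 20 10 19 11] head=2 tail=0 count=3
After op 8 (write(8)): arr=[8 20 10 19 11] head=2 tail=1 count=4
After op 9 (read()): arr=[8 20 10 19 11] head=3 tail=1 count=3
After op 10 (write(1)): arr=[8 1 10 19 11] head=3 tail=2 count=4
After op 11 (write(21)): arr=[8 1 21 19 11] head=3 tail=3 count=5
After op 12 (write(6)): arr=[8 1 21 6 11] head=4 tail=4 count=5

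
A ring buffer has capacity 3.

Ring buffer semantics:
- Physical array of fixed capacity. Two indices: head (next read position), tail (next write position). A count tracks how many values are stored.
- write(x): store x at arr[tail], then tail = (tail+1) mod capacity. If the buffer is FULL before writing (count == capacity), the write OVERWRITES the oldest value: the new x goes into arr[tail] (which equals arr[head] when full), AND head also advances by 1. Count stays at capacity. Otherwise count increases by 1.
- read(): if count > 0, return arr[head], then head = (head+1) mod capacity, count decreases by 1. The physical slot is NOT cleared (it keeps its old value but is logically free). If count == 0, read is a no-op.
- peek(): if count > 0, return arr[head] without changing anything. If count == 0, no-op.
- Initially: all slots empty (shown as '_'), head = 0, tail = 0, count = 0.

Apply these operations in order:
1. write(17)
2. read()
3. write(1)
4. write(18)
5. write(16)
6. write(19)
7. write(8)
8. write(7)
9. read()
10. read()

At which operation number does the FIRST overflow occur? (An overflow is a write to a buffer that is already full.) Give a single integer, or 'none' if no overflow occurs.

After op 1 (write(17)): arr=[17 _ _] head=0 tail=1 count=1
After op 2 (read()): arr=[17 _ _] head=1 tail=1 count=0
After op 3 (write(1)): arr=[17 1 _] head=1 tail=2 count=1
After op 4 (write(18)): arr=[17 1 18] head=1 tail=0 count=2
After op 5 (write(16)): arr=[16 1 18] head=1 tail=1 count=3
After op 6 (write(19)): arr=[16 19 18] head=2 tail=2 count=3
After op 7 (write(8)): arr=[16 19 8] head=0 tail=0 count=3
After op 8 (write(7)): arr=[7 19 8] head=1 tail=1 count=3
After op 9 (read()): arr=[7 19 8] head=2 tail=1 count=2
After op 10 (read()): arr=[7 19 8] head=0 tail=1 count=1

Answer: 6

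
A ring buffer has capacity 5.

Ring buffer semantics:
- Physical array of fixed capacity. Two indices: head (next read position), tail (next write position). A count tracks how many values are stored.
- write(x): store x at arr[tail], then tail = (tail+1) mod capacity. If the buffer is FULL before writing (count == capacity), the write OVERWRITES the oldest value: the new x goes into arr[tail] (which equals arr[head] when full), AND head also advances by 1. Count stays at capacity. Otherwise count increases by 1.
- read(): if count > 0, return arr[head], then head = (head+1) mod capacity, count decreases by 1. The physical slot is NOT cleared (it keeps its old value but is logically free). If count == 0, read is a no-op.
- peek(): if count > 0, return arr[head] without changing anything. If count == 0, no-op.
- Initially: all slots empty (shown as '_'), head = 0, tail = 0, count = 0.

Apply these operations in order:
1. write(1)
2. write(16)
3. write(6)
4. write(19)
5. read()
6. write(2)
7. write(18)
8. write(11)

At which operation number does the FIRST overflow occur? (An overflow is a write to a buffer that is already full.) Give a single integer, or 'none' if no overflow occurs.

After op 1 (write(1)): arr=[1 _ _ _ _] head=0 tail=1 count=1
After op 2 (write(16)): arr=[1 16 _ _ _] head=0 tail=2 count=2
After op 3 (write(6)): arr=[1 16 6 _ _] head=0 tail=3 count=3
After op 4 (write(19)): arr=[1 16 6 19 _] head=0 tail=4 count=4
After op 5 (read()): arr=[1 16 6 19 _] head=1 tail=4 count=3
After op 6 (write(2)): arr=[1 16 6 19 2] head=1 tail=0 count=4
After op 7 (write(18)): arr=[18 16 6 19 2] head=1 tail=1 count=5
After op 8 (write(11)): arr=[18 11 6 19 2] head=2 tail=2 count=5

Answer: 8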